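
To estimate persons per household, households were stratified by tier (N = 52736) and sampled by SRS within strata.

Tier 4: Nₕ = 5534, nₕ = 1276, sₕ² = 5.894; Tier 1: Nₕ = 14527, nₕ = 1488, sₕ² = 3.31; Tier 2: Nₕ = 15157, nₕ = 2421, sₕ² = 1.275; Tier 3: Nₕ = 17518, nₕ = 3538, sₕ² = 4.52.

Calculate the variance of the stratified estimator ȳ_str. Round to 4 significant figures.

Var(ȳ_str) = Σₕ Wₕ²(1 − fₕ)sₕ²/nₕ with Wₕ = Nₕ/N, N = 52736.
Tier 4: Wₕ = 0.10493780; term = 0.10493780²·(1 − 0.23057463)·5.894/1276 = 3.9137213 × 10^-5.
Tier 1: Wₕ = 0.27546647; term = 0.27546647²·(1 − 0.10242996)·3.31/1488 = 1.5150638 × 10^-4.
Tier 2: Wₕ = 0.28741277; term = 0.28741277²·(1 − 0.15972818)·1.275/2421 = 3.6555045 × 10^-5.
Tier 3: Wₕ = 0.33218295; term = 0.33218295²·(1 − 0.20196369)·4.52/3538 = 1.125014 × 10^-4.
Sum = 3.3970004 × 10^-4.

3.397 × 10^-4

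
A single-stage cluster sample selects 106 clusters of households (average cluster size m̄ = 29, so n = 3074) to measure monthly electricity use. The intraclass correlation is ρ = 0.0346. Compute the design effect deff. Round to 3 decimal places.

deff = 1 + (29 − 1)·0.0346 = 1 + 0.9688 = 1.9688.

1.969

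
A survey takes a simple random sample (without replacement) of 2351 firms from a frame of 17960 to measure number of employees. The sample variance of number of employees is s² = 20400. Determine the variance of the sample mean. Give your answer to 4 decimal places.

7.5413

Under SRS without replacement, Var(ȳ) = (1 − f)·s²/n with f = n/N = 2351/17960 = 0.13090200.
Var(ȳ) = (1 − 0.13090200)·20400/2351 = 0.86909800·8.6771587 = 7.5413012.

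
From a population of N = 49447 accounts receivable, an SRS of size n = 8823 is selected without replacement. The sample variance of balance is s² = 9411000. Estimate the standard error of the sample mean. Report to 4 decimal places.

Under SRS without replacement, Var(ȳ) = (1 − f)·s²/n with f = n/N = 8823/49447 = 0.17843347.
Var(ȳ) = (1 − 0.17843347)·9411000/8823 = 0.82156653·1066.644 = 876.319.
SE(ȳ) = √(876.319) = 29.6027.

29.6027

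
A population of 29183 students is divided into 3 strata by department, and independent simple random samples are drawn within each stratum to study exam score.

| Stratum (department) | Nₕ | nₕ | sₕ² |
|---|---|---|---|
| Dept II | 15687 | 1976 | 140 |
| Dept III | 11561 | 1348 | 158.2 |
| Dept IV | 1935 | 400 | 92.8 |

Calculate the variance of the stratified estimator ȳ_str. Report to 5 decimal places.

0.03497

Var(ȳ_str) = Σₕ Wₕ²(1 − fₕ)sₕ²/nₕ with Wₕ = Nₕ/N, N = 29183.
Dept II: Wₕ = 0.53753898; term = 0.53753898²·(1 − 0.12596417)·140/1976 = 0.017893292.
Dept III: Wₕ = 0.39615530; term = 0.39615530²·(1 − 0.11659891)·158.2/1348 = 0.01627067.
Dept IV: Wₕ = 0.06630573; term = 0.06630573²·(1 − 0.20671835)·92.8/400 = 8.0912844 × 10^-4.
Sum = 0.03497309.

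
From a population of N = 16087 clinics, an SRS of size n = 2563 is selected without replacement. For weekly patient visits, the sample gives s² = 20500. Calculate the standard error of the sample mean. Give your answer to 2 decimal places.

2.59

Under SRS without replacement, Var(ȳ) = (1 − f)·s²/n with f = n/N = 2563/16087 = 0.15932119.
Var(ȳ) = (1 − 0.15932119)·20500/2563 = 0.84067881·7.9984393 = 6.7241184.
SE(ȳ) = √(6.7241184) = 2.59.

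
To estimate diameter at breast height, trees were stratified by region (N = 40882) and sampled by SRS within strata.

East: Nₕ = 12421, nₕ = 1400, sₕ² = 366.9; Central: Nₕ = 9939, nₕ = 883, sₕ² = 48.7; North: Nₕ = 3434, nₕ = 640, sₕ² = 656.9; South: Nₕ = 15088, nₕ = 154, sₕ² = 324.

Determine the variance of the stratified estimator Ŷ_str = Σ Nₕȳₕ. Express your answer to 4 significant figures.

Var(Ŷ_str) = Σₕ Nₕ²(1 − fₕ)sₕ²/nₕ.
East: 12421²·(1 − 1400/12421)·366.9/1400 = 3.587544 × 10^7.
Central: 9939²·(1 − 883/9939)·48.7/883 = 4.9641782 × 10^6.
North: 3434²·(1 − 640/3434)·656.9/640 = 9.8479533 × 10^6.
South: 15088²·(1 − 154/15088)·324/154 = 4.7405869 × 10^8.
Sum = 5.2474626 × 10^8.

5.247 × 10^8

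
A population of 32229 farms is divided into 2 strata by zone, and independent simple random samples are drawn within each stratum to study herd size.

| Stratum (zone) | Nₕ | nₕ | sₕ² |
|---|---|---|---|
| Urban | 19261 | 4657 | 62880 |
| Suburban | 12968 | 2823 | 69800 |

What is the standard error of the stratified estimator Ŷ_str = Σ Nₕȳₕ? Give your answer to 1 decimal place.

83969.7

Var(Ŷ_str) = Σₕ Nₕ²(1 − fₕ)sₕ²/nₕ.
Urban: 19261²·(1 − 4657/19261)·62880/4657 = 3.7980174 × 10^9.
Suburban: 12968²·(1 − 2823/12968)·69800/2823 = 3.2528917 × 10^9.
Sum = 7.0509091 × 10^9.
SE = √(7.0509091 × 10^9) = 83969.7.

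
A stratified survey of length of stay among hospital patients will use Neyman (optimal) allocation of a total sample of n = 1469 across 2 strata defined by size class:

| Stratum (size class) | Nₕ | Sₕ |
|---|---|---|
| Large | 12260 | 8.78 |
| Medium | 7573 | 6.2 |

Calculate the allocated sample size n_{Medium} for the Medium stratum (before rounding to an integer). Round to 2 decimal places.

446.15

Neyman allocation: nₕ = n·NₕSₕ / Σⱼ NⱼSⱼ.
Σ NⱼSⱼ = 12260·8.78 + 7573·6.2 = 154595.4.
n_{Medium} = 1469·7573·6.2 / 154595.4 = 446.15.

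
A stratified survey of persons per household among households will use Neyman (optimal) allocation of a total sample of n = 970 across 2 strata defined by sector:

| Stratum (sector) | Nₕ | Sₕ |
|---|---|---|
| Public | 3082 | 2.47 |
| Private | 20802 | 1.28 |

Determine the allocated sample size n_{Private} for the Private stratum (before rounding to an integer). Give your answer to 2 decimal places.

Neyman allocation: nₕ = n·NₕSₕ / Σⱼ NⱼSⱼ.
Σ NⱼSⱼ = 3082·2.47 + 20802·1.28 = 34239.1.
n_{Private} = 970·20802·1.28 / 34239.1 = 754.34.

754.34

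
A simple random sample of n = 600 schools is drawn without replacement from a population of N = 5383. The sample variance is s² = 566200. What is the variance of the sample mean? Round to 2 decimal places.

Under SRS without replacement, Var(ȳ) = (1 − f)·s²/n with f = n/N = 600/5383 = 0.11146201.
Var(ȳ) = (1 − 0.11146201)·566200/600 = 0.88853799·943.66667 = 838.48368.

838.48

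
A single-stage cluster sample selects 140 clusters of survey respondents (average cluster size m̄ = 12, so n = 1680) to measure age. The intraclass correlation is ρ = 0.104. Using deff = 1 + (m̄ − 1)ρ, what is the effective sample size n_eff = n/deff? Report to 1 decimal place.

deff = 1 + (12 − 1)·0.104 = 1 + 1.144 = 2.144.
n_eff = 1680 / 2.144 = 783.6.

783.6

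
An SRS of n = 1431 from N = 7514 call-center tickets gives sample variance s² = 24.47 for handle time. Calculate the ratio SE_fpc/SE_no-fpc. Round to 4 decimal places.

0.8998

f = n/N = 1431/7514 = 0.19044450.
SE_no-fpc = √(s²/n) = 0.1307667; SE_fpc = √((1−f)s²/n) = 0.11765773.
Ratio = √(1−f) = 0.89975302.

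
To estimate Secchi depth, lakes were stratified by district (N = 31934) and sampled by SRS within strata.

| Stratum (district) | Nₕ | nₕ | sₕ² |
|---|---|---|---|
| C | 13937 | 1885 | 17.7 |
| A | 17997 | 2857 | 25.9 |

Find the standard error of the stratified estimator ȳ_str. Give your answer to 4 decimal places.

0.0630

Var(ȳ_str) = Σₕ Wₕ²(1 − fₕ)sₕ²/nₕ with Wₕ = Nₕ/N, N = 31934.
C: Wₕ = 0.43643139; term = 0.43643139²·(1 − 0.13525149)·17.7/1885 = 0.0015466203.
A: Wₕ = 0.56356861; term = 0.56356861²·(1 − 0.15874868)·25.9/2857 = 0.0024221937.
Sum = 0.003968814.
SE = √(0.003968814) = 0.0630.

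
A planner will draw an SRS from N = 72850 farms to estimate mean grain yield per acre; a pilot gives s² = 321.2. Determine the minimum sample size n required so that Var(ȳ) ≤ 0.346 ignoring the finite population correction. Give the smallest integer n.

Without fpc, n₀ = s²/D = 321.2/0.346 = 928.3237.
Rounding up, n = 929.

929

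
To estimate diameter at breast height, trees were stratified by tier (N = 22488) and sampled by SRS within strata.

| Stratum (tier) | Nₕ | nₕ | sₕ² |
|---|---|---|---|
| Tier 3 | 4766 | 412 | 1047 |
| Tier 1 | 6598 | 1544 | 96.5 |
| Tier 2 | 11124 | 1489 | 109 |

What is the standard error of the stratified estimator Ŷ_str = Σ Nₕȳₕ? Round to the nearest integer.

Var(Ŷ_str) = Σₕ Nₕ²(1 − fₕ)sₕ²/nₕ.
Tier 3: 4766²·(1 − 412/4766)·1047/412 = 5.2734147 × 10^7.
Tier 1: 6598²·(1 − 1544/6598)·96.5/1544 = 2.0841432 × 10^6.
Tier 2: 11124²·(1 − 1489/11124)·109/1489 = 7.8459313 × 10^6.
Sum = 6.2664222 × 10^7.
SE = √(6.2664222 × 10^7) = 7916.

7916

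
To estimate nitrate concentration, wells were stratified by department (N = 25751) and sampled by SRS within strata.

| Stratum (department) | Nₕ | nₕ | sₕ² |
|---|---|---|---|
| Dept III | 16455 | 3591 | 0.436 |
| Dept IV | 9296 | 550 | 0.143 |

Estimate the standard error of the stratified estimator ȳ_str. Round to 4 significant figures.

0.008404

Var(ȳ_str) = Σₕ Wₕ²(1 − fₕ)sₕ²/nₕ with Wₕ = Nₕ/N, N = 25751.
Dept III: Wₕ = 0.63900431; term = 0.63900431²·(1 − 0.21823154)·0.436/3591 = 3.8757594 × 10^-5.
Dept IV: Wₕ = 0.36099569; term = 0.36099569²·(1 − 0.05916523)·0.143/550 = 3.1877976 × 10^-5.
Sum = 7.063557 × 10^-5.
SE = √(7.063557 × 10^-5) = 0.008404.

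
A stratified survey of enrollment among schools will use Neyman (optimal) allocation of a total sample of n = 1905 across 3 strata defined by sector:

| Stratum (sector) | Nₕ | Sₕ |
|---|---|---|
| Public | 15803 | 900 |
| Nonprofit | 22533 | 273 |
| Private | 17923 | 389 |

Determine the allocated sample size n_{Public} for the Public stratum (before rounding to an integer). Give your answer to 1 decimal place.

990.8

Neyman allocation: nₕ = n·NₕSₕ / Σⱼ NⱼSⱼ.
Σ NⱼSⱼ = 15803·900 + 22533·273 + 17923·389 = 2.7346256 × 10^7.
n_{Public} = 1905·15803·900 / (2.7346256 × 10^7) = 990.8.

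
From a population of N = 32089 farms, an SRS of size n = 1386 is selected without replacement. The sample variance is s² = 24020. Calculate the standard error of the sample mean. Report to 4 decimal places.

Under SRS without replacement, Var(ȳ) = (1 − f)·s²/n with f = n/N = 1386/32089 = 0.04319237.
Var(ȳ) = (1 − 0.04319237)·24020/1386 = 0.95680763·17.330447 = 16.581904.
SE(ȳ) = √(16.581904) = 4.0721.

4.0721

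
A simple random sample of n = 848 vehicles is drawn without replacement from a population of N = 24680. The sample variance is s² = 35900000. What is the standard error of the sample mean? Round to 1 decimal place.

202.2

Under SRS without replacement, Var(ȳ) = (1 − f)·s²/n with f = n/N = 848/24680 = 0.03435981.
Var(ȳ) = (1 − 0.03435981)·35900000/848 = 0.96564019·42334.906 = 40880.287.
SE(ȳ) = √(40880.287) = 202.2.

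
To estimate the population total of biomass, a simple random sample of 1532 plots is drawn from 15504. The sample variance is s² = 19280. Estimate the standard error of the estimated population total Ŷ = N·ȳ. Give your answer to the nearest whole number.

52213

Var(Ŷ) = N²·Var(ȳ) = N²·(1 − n/N)·s²/n.
f = 1532/15504 = 0.09881321; Var(ȳ) = 0.90118679·19280/1532 = 11.341306.
Var(Ŷ) = 15504² · 11.341306 = 2.7261553 × 10^9.
SE(Ŷ) = √(2.7261553 × 10^9) = 52213.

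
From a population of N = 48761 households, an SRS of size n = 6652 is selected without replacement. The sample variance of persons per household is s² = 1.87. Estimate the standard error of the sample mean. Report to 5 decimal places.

0.01558

Under SRS without replacement, Var(ȳ) = (1 − f)·s²/n with f = n/N = 6652/48761 = 0.13642050.
Var(ȳ) = (1 − 0.13642050)·1.87/6652 = 0.86357950·2.8111846 × 10^-4 = 2.4276814 × 10^-4.
SE(ȳ) = √(2.4276814 × 10^-4) = 0.01558.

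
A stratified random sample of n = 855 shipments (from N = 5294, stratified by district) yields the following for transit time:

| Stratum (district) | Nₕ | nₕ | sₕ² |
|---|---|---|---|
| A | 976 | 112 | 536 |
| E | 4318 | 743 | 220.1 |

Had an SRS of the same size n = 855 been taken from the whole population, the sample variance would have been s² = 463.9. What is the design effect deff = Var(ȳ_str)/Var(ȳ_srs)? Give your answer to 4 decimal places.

Var(ȳ_str) = Σ Wₕ²(1−fₕ)sₕ²/nₕ with Wₕ = Nₕ/5294:
  A: (976/5294)²·(1−112/976)·536/112 = 0.14399336
  E: (4318/5294)²·(1−743/4318)·220.1/743 = 0.16316313
  → Var(ȳ_str) = 0.30715649.
Var(ȳ_srs) = (1 − 855/5294)·463.9/855 = 0.4549456.
deff = 0.30715649 / 0.4549456 = 0.6751.

0.6751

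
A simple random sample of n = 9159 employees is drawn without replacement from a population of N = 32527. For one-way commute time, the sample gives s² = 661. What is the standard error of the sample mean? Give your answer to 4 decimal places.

Under SRS without replacement, Var(ȳ) = (1 − f)·s²/n with f = n/N = 9159/32527 = 0.28158146.
Var(ȳ) = (1 − 0.28158146)·661/9159 = 0.71841854·0.072169451 = 0.051847872.
SE(ȳ) = √(0.051847872) = 0.2277.

0.2277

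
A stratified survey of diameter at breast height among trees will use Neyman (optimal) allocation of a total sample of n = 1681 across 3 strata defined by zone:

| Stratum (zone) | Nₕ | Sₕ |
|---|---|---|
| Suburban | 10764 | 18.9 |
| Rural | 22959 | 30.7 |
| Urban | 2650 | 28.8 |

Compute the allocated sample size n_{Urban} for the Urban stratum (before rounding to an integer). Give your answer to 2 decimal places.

130.30

Neyman allocation: nₕ = n·NₕSₕ / Σⱼ NⱼSⱼ.
Σ NⱼSⱼ = 10764·18.9 + 22959·30.7 + 2650·28.8 = 984600.9.
n_{Urban} = 1681·2650·28.8 / 984600.9 = 130.30.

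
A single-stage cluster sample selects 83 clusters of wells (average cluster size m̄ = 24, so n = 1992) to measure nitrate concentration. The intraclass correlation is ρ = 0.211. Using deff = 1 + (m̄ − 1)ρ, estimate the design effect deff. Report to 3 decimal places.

deff = 1 + (24 − 1)·0.211 = 1 + 4.853 = 5.853.

5.853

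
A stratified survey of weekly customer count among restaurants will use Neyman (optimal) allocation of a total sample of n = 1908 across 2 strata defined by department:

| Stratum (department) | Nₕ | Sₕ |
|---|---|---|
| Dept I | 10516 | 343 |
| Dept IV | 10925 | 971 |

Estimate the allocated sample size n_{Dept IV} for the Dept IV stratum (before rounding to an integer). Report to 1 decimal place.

1423.9

Neyman allocation: nₕ = n·NₕSₕ / Σⱼ NⱼSⱼ.
Σ NⱼSⱼ = 10516·343 + 10925·971 = 1.4215163 × 10^7.
n_{Dept IV} = 1908·10925·971 / (1.4215163 × 10^7) = 1423.9.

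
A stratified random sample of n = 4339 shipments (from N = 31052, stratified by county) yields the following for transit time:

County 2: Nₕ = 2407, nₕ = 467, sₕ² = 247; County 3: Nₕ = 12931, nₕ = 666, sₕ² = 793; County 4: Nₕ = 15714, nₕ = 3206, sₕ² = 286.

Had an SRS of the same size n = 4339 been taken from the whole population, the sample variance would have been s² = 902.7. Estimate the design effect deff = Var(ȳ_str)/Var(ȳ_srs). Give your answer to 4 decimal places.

1.2102

Var(ȳ_str) = Σ Wₕ²(1−fₕ)sₕ²/nₕ with Wₕ = Nₕ/31052:
  County 2: (2407/31052)²·(1−467/2407)·247/467 = 0.0025614079
  County 3: (12931/31052)²·(1−666/12931)·793/666 = 0.19584815
  County 4: (15714/31052)²·(1−3206/15714)·286/3206 = 0.018184358
  → Var(ȳ_str) = 0.21659392.
Var(ȳ_srs) = (1 − 4339/31052)·902.7/4339 = 0.17897274.
deff = 0.21659392 / 0.17897274 = 1.2102.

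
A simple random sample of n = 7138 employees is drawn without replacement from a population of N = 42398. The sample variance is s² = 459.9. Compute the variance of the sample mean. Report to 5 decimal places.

Under SRS without replacement, Var(ȳ) = (1 − f)·s²/n with f = n/N = 7138/42398 = 0.16835700.
Var(ȳ) = (1 − 0.16835700)·459.9/7138 = 0.83164300·0.064429812 = 0.053582602.

0.05358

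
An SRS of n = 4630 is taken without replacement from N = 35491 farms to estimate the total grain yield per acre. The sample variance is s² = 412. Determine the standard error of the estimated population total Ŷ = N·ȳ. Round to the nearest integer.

9872

Var(Ŷ) = N²·Var(ȳ) = N²·(1 − n/N)·s²/n.
f = 4630/35491 = 0.13045561; Var(ȳ) = 0.86954439·412/4630 = 0.077376304.
Var(Ŷ) = 35491² · 0.077376304 = 9.746405 × 10^7.
SE(Ŷ) = √(9.746405 × 10^7) = 9872.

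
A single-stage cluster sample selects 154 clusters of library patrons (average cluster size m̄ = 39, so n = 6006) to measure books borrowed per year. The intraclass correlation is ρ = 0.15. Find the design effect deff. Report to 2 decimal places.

deff = 1 + (39 − 1)·0.15 = 1 + 5.7 = 6.7.

6.70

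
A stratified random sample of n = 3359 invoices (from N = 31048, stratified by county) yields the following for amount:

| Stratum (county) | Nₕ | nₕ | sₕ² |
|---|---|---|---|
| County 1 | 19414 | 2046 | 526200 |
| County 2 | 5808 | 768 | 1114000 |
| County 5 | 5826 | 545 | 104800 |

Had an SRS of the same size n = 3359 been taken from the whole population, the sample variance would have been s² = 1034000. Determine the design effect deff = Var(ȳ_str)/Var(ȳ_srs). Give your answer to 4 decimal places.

Var(ȳ_str) = Σ Wₕ²(1−fₕ)sₕ²/nₕ with Wₕ = Nₕ/31048:
  County 1: (19414/31048)²·(1−2046/19414)·526200/2046 = 89.958621
  County 2: (5808/31048)²·(1−768/5808)·1114000/768 = 44.046749
  County 5: (5826/31048)²·(1−545/5826)·104800/545 = 6.1373963
  → Var(ȳ_str) = 140.14277.
Var(ȳ_srs) = (1 − 3359/31048)·1034000/3359 = 274.52644.
deff = 140.14277 / 274.52644 = 0.5105.

0.5105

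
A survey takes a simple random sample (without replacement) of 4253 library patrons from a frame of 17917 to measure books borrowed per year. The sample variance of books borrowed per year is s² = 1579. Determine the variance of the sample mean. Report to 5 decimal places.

0.28314

Under SRS without replacement, Var(ȳ) = (1 − f)·s²/n with f = n/N = 4253/17917 = 0.23737233.
Var(ȳ) = (1 − 0.23737233)·1579/4253 = 0.76262767·0.37126734 = 0.28313875.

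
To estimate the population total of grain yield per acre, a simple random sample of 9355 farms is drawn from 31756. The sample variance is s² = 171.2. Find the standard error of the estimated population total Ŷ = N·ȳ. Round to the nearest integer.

3608

Var(Ŷ) = N²·Var(ȳ) = N²·(1 − n/N)·s²/n.
f = 9355/31756 = 0.29459000; Var(ȳ) = 0.70541000·171.2/9355 = 0.012909267.
Var(Ŷ) = 31756² · 0.012909267 = 1.3018267 × 10^7.
SE(Ŷ) = √(1.3018267 × 10^7) = 3608.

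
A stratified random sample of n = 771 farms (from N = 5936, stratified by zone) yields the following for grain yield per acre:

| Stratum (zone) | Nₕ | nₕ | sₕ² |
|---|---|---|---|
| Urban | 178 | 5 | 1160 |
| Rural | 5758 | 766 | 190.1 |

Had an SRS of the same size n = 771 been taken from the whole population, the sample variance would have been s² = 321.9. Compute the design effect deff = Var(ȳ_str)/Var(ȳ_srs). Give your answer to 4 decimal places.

1.1154

Var(ȳ_str) = Σ Wₕ²(1−fₕ)sₕ²/nₕ with Wₕ = Nₕ/5936:
  Urban: (178/5936)²·(1−5/178)·1160/5 = 0.20275254
  Rural: (5758/5936)²·(1−766/5758)·190.1/766 = 0.20244721
  → Var(ȳ_str) = 0.40519975.
Var(ȳ_srs) = (1 − 771/5936)·321.9/771 = 0.36328129.
deff = 0.40519975 / 0.36328129 = 1.1154.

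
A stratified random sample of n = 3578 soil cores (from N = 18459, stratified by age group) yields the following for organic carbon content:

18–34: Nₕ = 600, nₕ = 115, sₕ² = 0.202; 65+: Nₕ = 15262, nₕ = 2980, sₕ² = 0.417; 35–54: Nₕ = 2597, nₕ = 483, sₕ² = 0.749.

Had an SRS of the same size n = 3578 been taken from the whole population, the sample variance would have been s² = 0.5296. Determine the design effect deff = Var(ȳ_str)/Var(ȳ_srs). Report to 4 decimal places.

Var(ȳ_str) = Σ Wₕ²(1−fₕ)sₕ²/nₕ with Wₕ = Nₕ/18459:
  18–34: (600/18459)²·(1−115/600)·0.202/115 = 1.5001344 × 10^-6
  65+: (15262/18459)²·(1−2980/15262)·0.417/2980 = 7.6981079 × 10^-5
  35–54: (2597/18459)²·(1−483/2597)·0.749/483 = 2.4985916 × 10^-5
  → Var(ȳ_str) = 1.0346713 × 10^-4.
Var(ȳ_srs) = (1 − 3578/18459)·0.5296/3578 = 1.1932504 × 10^-4.
deff = (1.0346713 × 10^-4) / (1.1932504 × 10^-4) = 0.8671.

0.8671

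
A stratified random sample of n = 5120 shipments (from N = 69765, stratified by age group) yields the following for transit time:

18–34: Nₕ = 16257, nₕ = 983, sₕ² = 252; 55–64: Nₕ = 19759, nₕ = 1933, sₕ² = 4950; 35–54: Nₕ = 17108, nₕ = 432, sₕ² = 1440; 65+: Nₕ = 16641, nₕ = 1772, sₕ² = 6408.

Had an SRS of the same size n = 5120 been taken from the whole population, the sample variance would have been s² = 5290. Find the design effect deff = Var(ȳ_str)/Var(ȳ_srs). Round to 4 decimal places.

0.6033

Var(ȳ_str) = Σ Wₕ²(1−fₕ)sₕ²/nₕ with Wₕ = Nₕ/69765:
  18–34: (16257/69765)²·(1−983/16257)·252/983 = 0.013078713
  55–64: (19759/69765)²·(1−1933/19759)·4950/1933 = 0.18531775
  35–54: (17108/69765)²·(1−432/17108)·1440/432 = 0.19538656
  65+: (16641/69765)²·(1−1772/16641)·6408/1772 = 0.18384201
  → Var(ȳ_str) = 0.57762503.
Var(ȳ_srs) = (1 − 5120/69765)·5290/5120 = 0.95737714.
deff = 0.57762503 / 0.95737714 = 0.6033.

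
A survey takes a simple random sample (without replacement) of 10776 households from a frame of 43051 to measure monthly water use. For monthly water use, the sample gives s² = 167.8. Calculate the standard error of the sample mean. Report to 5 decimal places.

0.10805

Under SRS without replacement, Var(ȳ) = (1 − f)·s²/n with f = n/N = 10776/43051 = 0.25030777.
Var(ȳ) = (1 − 0.25030777)·167.8/10776 = 0.74969223·0.015571641 = 0.011673938.
SE(ȳ) = √(0.011673938) = 0.10805.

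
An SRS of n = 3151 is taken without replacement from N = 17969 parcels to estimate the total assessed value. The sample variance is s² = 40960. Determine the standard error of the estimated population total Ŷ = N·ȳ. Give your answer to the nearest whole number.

Var(Ŷ) = N²·Var(ȳ) = N²·(1 − n/N)·s²/n.
f = 3151/17969 = 0.17535756; Var(ȳ) = 0.82464244·40960/3151 = 10.719567.
Var(Ŷ) = 17969² · 10.719567 = 3.461187 × 10^9.
SE(Ŷ) = √(3.461187 × 10^9) = 58832.

58832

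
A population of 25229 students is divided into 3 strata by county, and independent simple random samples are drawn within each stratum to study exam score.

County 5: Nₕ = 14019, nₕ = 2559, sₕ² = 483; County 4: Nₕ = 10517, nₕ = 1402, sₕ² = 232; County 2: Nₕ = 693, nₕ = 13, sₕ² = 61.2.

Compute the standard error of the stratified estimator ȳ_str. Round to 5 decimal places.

0.27577

Var(ȳ_str) = Σₕ Wₕ²(1 − fₕ)sₕ²/nₕ with Wₕ = Nₕ/N, N = 25229.
County 5: Wₕ = 0.55567006; term = 0.55567006²·(1 − 0.18253798)·483/2559 = 0.047640732.
County 4: Wₕ = 0.41686155; term = 0.41686155²·(1 − 0.13330798)·232/1402 = 0.024922319.
County 2: Wₕ = 0.02746839; term = 0.02746839²·(1 − 0.01875902)·61.2/13 = 0.0034853801.
Sum = 0.076048431.
SE = √(0.076048431) = 0.27577.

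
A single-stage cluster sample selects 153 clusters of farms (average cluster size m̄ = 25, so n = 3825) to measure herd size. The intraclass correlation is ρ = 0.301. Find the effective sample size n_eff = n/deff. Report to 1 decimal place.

deff = 1 + (25 − 1)·0.301 = 1 + 7.224 = 8.224.
n_eff = 3825 / 8.224 = 465.1.

465.1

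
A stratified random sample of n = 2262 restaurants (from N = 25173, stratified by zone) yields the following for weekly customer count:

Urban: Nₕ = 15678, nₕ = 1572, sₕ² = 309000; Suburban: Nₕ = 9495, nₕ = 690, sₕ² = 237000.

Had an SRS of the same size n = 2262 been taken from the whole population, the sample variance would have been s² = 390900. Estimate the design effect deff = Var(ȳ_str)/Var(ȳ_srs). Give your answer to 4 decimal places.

0.7243

Var(ȳ_str) = Σ Wₕ²(1−fₕ)sₕ²/nₕ with Wₕ = Nₕ/25173:
  Urban: (15678/25173)²·(1−1572/15678)·309000/1572 = 68.601013
  Suburban: (9495/25173)²·(1−690/9495)·237000/690 = 45.316215
  → Var(ȳ_str) = 113.91723.
Var(ȳ_srs) = (1 − 2262/25173)·390900/2262 = 157.28313.
deff = 113.91723 / 157.28313 = 0.7243.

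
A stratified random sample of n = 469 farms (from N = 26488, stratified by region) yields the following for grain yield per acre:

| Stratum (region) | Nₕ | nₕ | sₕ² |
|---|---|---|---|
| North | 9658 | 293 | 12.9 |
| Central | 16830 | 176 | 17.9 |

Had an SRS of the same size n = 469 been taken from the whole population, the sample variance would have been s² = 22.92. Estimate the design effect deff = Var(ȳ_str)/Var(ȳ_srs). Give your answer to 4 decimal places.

Var(ȳ_str) = Σ Wₕ²(1−fₕ)sₕ²/nₕ with Wₕ = Nₕ/26488:
  North: (9658/26488)²·(1−293/9658)·12.9/293 = 0.0056756909
  Central: (16830/26488)²·(1−176/16830)·17.9/176 = 0.040629802
  → Var(ȳ_str) = 0.046305493.
Var(ȳ_srs) = (1 − 469/26488)·22.92/469 = 0.048004639.
deff = 0.046305493 / 0.048004639 = 0.9646.

0.9646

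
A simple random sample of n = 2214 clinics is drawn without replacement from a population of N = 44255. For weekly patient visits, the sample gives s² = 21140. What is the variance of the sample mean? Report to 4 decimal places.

9.0706

Under SRS without replacement, Var(ȳ) = (1 − f)·s²/n with f = n/N = 2214/44255 = 0.05002825.
Var(ȳ) = (1 − 0.05002825)·21140/2214 = 0.94997175·9.5483288 = 9.0706427.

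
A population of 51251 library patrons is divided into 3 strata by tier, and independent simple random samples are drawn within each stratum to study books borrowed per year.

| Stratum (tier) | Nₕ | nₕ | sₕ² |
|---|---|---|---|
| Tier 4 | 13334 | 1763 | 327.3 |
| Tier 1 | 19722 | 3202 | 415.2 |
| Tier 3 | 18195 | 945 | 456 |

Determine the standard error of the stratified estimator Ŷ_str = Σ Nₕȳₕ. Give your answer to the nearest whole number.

14911

Var(Ŷ_str) = Σₕ Nₕ²(1 − fₕ)sₕ²/nₕ.
Tier 4: 13334²·(1 − 1763/13334)·327.3/1763 = 2.8643431 × 10^7.
Tier 1: 19722²·(1 − 3202/19722)·415.2/3202 = 4.2247111 × 10^7.
Tier 3: 18195²·(1 − 945/18195)·456/945 = 1.5145171 × 10^8.
Sum = 2.2234225 × 10^8.
SE = √(2.2234225 × 10^8) = 14911.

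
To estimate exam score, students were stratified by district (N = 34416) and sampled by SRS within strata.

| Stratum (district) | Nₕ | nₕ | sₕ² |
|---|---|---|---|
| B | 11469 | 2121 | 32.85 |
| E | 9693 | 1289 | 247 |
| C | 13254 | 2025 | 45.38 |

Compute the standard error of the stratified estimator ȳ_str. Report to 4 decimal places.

Var(ȳ_str) = Σₕ Wₕ²(1 − fₕ)sₕ²/nₕ with Wₕ = Nₕ/N, N = 34416.
B: Wₕ = 0.33324616; term = 0.33324616²·(1 − 0.18493330)·32.85/2121 = 0.0014019037.
E: Wₕ = 0.28164226; term = 0.28164226²·(1 − 0.13298256)·247/1289 = 0.013178546.
C: Wₕ = 0.38511158; term = 0.38511158²·(1 − 0.15278407)·45.38/2025 = 0.0028158319.
Sum = 0.017396282.
SE = √(0.017396282) = 0.1319.

0.1319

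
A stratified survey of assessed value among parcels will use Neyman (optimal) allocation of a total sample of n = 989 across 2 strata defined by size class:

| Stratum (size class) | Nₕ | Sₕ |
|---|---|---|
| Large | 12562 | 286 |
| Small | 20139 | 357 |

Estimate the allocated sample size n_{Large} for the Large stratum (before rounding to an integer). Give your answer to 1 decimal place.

329.5

Neyman allocation: nₕ = n·NₕSₕ / Σⱼ NⱼSⱼ.
Σ NⱼSⱼ = 12562·286 + 20139·357 = 1.0782355 × 10^7.
n_{Large} = 989·12562·286 / (1.0782355 × 10^7) = 329.5.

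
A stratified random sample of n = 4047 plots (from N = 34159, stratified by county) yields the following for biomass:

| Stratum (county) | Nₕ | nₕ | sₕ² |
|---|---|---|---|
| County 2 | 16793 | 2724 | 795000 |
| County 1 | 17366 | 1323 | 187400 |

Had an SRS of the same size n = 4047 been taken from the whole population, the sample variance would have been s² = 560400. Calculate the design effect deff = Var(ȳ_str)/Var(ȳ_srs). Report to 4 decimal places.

Var(ȳ_str) = Σ Wₕ²(1−fₕ)sₕ²/nₕ with Wₕ = Nₕ/34159:
  County 2: (16793/34159)²·(1−2724/16793)·795000/2724 = 59.093709
  County 1: (17366/34159)²·(1−1323/17366)·187400/1323 = 33.820874
  → Var(ȳ_str) = 92.914583.
Var(ȳ_srs) = (1 − 4047/34159)·560400/4047 = 122.06731.
deff = 92.914583 / 122.06731 = 0.7612.

0.7612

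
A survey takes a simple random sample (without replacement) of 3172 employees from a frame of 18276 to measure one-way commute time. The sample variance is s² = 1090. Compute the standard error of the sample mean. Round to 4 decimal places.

Under SRS without replacement, Var(ȳ) = (1 − f)·s²/n with f = n/N = 3172/18276 = 0.17356095.
Var(ȳ) = (1 − 0.17356095)·1090/3172 = 0.82643905·0.34363178 = 0.28399072.
SE(ȳ) = √(0.28399072) = 0.5329.

0.5329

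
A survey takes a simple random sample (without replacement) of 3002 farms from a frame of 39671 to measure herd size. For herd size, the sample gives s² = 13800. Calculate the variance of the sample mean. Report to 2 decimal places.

4.25

Under SRS without replacement, Var(ȳ) = (1 − f)·s²/n with f = n/N = 3002/39671 = 0.07567241.
Var(ȳ) = (1 − 0.07567241)·13800/3002 = 0.92432759·4.5969354 = 4.2490742.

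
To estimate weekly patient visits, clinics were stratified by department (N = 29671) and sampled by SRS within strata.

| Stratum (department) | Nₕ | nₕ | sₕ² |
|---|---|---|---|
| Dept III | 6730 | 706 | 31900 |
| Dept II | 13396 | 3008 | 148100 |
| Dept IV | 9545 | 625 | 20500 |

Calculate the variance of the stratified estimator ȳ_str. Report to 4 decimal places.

13.0354

Var(ȳ_str) = Σₕ Wₕ²(1 − fₕ)sₕ²/nₕ with Wₕ = Nₕ/N, N = 29671.
Dept III: Wₕ = 0.22682080; term = 0.22682080²·(1 − 0.10490342)·31900/706 = 2.0807583.
Dept II: Wₕ = 0.45148461; term = 0.45148461²·(1 − 0.22454464)·148100/3008 = 7.7825145.
Dept IV: Wₕ = 0.32169458; term = 0.32169458²·(1 − 0.06547931)·20500/625 = 3.1721248.
Sum = 13.035398.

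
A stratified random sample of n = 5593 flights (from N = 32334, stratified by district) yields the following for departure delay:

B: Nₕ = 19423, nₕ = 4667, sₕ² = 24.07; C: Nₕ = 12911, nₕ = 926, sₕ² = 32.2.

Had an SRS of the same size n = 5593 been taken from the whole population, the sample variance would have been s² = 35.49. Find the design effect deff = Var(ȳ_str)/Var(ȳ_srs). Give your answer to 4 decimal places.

Var(ȳ_str) = Σ Wₕ²(1−fₕ)sₕ²/nₕ with Wₕ = Nₕ/32334:
  B: (19423/32334)²·(1−4667/19423)·24.07/4667 = 0.0014138534
  C: (12911/32334)²·(1−926/12911)·32.2/926 = 0.0051466417
  → Var(ȳ_str) = 0.0065604951.
Var(ȳ_srs) = (1 − 5593/32334)·35.49/5593 = 0.0052478256.
deff = 0.0065604951 / 0.0052478256 = 1.2501.

1.2501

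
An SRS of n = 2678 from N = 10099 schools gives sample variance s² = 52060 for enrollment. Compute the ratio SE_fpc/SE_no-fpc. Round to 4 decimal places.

0.8572

f = n/N = 2678/10099 = 0.26517477.
SE_no-fpc = √(s²/n) = 4.409068; SE_fpc = √((1−f)s²/n) = 3.7795389.
Ratio = √(1−f) = 0.85721948.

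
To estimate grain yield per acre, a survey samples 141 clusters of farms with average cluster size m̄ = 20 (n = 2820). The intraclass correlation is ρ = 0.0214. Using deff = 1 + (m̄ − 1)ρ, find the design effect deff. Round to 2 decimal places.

1.41

deff = 1 + (20 − 1)·0.0214 = 1 + 0.4066 = 1.4066.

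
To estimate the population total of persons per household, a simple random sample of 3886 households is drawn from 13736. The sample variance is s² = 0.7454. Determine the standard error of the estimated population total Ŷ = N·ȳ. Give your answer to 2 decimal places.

161.10

Var(Ŷ) = N²·Var(ȳ) = N²·(1 − n/N)·s²/n.
f = 3886/13736 = 0.28290623; Var(ȳ) = 0.71709377·0.7454/3886 = 1.3755062 × 10^-4.
Var(Ŷ) = 13736² · (1.3755062 × 10^-4) = 25952.734.
SE(Ŷ) = √(25952.734) = 161.10.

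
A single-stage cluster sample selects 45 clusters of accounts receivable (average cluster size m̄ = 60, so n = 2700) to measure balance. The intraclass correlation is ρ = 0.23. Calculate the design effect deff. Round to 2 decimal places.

deff = 1 + (60 − 1)·0.23 = 1 + 13.57 = 14.57.

14.57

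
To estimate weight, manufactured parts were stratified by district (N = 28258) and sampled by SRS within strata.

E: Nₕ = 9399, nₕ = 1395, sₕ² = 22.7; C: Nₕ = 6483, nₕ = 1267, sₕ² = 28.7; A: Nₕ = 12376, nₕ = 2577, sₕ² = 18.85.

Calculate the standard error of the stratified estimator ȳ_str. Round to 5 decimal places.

0.06003

Var(ȳ_str) = Σₕ Wₕ²(1 − fₕ)sₕ²/nₕ with Wₕ = Nₕ/N, N = 28258.
E: Wₕ = 0.33261377; term = 0.33261377²·(1 − 0.14842004)·22.7/1395 = 0.0015330543.
C: Wₕ = 0.22942176; term = 0.22942176²·(1 − 0.19543421)·28.7/1267 = 9.5925936 × 10^-4.
A: Wₕ = 0.43796447; term = 0.43796447²·(1 − 0.20822560)·18.85/2577 = 0.001110903.
Sum = 0.0036032167.
SE = √(0.0036032167) = 0.06003.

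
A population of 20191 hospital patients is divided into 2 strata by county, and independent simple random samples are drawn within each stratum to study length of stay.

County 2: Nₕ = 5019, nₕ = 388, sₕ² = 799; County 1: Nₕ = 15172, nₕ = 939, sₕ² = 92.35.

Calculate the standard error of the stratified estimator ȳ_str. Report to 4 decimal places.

0.4117

Var(ȳ_str) = Σₕ Wₕ²(1 − fₕ)sₕ²/nₕ with Wₕ = Nₕ/N, N = 20191.
County 2: Wₕ = 0.24857610; term = 0.24857610²·(1 − 0.07730624)·799/388 = 0.11740629.
County 1: Wₕ = 0.75142390; term = 0.75142390²·(1 − 0.06189032)·92.35/939 = 0.052094867.
Sum = 0.16950116.
SE = √(0.16950116) = 0.4117.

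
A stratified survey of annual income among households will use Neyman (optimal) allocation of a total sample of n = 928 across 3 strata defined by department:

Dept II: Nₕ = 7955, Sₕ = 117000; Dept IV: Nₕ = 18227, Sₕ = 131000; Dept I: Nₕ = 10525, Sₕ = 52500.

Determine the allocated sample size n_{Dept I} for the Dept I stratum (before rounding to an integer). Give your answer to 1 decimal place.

Neyman allocation: nₕ = n·NₕSₕ / Σⱼ NⱼSⱼ.
Σ NⱼSⱼ = 7955·117000 + 18227·131000 + 10525·52500 = 3.8710345 × 10^9.
n_{Dept I} = 928·10525·52500 / (3.8710345 × 10^9) = 132.5.

132.5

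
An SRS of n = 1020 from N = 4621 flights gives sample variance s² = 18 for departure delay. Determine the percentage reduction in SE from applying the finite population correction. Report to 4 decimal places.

f = n/N = 1020/4621 = 0.22073144.
SE_no-fpc = √(s²/n) = 0.13284223; SE_fpc = √((1−f)s²/n) = 0.11726806.
Ratio = √(1−f) = 0.88276189. Reduction = 100·(1 − 0.88276189) = 11.7238%.

11.7238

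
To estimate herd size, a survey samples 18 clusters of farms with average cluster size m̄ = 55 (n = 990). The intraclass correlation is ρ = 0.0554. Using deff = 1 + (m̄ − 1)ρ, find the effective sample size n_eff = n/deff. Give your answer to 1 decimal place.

deff = 1 + (55 − 1)·0.0554 = 1 + 2.9916 = 3.9916.
n_eff = 990 / 3.9916 = 248.0.

248.0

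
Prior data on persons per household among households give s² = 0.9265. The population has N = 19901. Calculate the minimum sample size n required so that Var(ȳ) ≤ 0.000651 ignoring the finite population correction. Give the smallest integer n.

1424

Without fpc, n₀ = s²/D = 0.9265/0.000651 = 1423.1951.
Rounding up, n = 1424.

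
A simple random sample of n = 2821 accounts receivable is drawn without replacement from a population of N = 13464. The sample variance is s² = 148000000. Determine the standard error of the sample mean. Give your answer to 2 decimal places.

Under SRS without replacement, Var(ȳ) = (1 − f)·s²/n with f = n/N = 2821/13464 = 0.20952169.
Var(ȳ) = (1 − 0.20952169)·148000000/2821 = 0.79047831·52463.665 = 41471.39.
SE(ȳ) = √(41471.39) = 203.65.

203.65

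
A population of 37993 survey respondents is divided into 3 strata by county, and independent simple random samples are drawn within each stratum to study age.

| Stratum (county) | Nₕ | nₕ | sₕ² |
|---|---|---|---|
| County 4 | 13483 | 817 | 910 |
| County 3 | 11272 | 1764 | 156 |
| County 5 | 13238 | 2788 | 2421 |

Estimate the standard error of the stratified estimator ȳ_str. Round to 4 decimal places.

Var(ȳ_str) = Σₕ Wₕ²(1 − fₕ)sₕ²/nₕ with Wₕ = Nₕ/N, N = 37993.
County 4: Wₕ = 0.35488116; term = 0.35488116²·(1 − 0.06059482)·910/817 = 0.13177656.
County 3: Wₕ = 0.29668623; term = 0.29668623²·(1 − 0.15649397)·156/1764 = 0.0065661227.
County 5: Wₕ = 0.34843261; term = 0.34843261²·(1 − 0.21060583)·2421/2788 = 0.083221112.
Sum = 0.22156379.
SE = √(0.22156379) = 0.4707.

0.4707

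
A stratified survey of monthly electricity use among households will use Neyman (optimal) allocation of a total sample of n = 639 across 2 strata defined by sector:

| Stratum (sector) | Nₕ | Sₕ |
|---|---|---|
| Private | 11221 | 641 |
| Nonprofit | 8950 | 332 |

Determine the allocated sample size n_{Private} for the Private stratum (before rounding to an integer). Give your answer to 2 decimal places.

Neyman allocation: nₕ = n·NₕSₕ / Σⱼ NⱼSⱼ.
Σ NⱼSⱼ = 11221·641 + 8950·332 = 1.0164061 × 10^7.
n_{Private} = 639·11221·641 / (1.0164061 × 10^7) = 452.19.

452.19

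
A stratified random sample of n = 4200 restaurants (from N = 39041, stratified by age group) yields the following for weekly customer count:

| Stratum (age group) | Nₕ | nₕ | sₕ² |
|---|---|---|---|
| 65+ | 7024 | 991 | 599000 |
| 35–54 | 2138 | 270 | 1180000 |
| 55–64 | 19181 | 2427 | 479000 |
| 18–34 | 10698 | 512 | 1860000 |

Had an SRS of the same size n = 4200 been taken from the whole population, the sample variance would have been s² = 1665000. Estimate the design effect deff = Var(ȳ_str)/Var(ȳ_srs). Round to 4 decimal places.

Var(ȳ_str) = Σ Wₕ²(1−fₕ)sₕ²/nₕ with Wₕ = Nₕ/39041:
  65+: (7024/39041)²·(1−991/7024)·599000/991 = 16.804637
  35–54: (2138/39041)²·(1−270/2138)·1180000/270 = 11.451462
  55–64: (19181/39041)²·(1−2427/19181)·479000/2427 = 41.611525
  18–34: (10698/39041)²·(1−512/10698)·1860000/512 = 259.72119
  → Var(ȳ_str) = 329.58881.
Var(ȳ_srs) = (1 − 4200/39041)·1665000/4200 = 353.7811.
deff = 329.58881 / 353.7811 = 0.9316.

0.9316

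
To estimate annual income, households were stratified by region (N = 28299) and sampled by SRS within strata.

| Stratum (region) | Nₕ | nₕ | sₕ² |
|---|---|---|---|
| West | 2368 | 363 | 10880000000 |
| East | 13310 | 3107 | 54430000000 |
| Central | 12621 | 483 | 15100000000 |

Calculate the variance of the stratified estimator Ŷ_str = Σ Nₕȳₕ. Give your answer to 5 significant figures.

Var(Ŷ_str) = Σₕ Nₕ²(1 − fₕ)sₕ²/nₕ.
West: 2368²·(1 − 363/2368)·10880000000/363 = 1.4230441 × 10^14.
East: 13310²·(1 − 3107/13310)·54430000000/3107 = 2.379047 × 10^15.
Central: 12621²·(1 − 483/12621)·15100000000/483 = 4.7892854 × 10^15.
Sum = 7.3106368 × 10^15.

7.3106 × 10^15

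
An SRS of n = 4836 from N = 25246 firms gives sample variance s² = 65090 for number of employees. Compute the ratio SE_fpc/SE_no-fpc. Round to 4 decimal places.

0.8991

f = n/N = 4836/25246 = 0.19155510.
SE_no-fpc = √(s²/n) = 3.6687151; SE_fpc = √((1−f)s²/n) = 3.2986725.
Ratio = √(1−f) = 0.89913564.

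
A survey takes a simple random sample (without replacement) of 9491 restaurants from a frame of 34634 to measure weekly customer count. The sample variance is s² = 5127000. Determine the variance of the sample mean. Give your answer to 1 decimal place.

Under SRS without replacement, Var(ȳ) = (1 − f)·s²/n with f = n/N = 9491/34634 = 0.27403707.
Var(ȳ) = (1 − 0.27403707)·5127000/9491 = 0.72596293·540.19598 = 392.16225.

392.2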